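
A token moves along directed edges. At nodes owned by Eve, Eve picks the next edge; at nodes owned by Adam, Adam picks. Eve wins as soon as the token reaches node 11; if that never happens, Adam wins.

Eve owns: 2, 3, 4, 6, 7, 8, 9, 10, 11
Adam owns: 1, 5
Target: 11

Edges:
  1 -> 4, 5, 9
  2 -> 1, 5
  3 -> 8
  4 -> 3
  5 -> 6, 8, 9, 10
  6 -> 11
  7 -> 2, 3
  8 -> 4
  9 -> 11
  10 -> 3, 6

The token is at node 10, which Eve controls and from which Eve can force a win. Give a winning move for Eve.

A0 = {11}
A1: add {6, 9} — 6 (Eve) has 6→11; 9 (Eve) has 9→11.
A2: add {10} — 10 (Eve) has 10→6.
A3 = A2; e.g. 1 (Adam) can still go to 4. Fixed point.
From 10, successor 6 is in the attractor (rank 1); the other successor 3 is not.

6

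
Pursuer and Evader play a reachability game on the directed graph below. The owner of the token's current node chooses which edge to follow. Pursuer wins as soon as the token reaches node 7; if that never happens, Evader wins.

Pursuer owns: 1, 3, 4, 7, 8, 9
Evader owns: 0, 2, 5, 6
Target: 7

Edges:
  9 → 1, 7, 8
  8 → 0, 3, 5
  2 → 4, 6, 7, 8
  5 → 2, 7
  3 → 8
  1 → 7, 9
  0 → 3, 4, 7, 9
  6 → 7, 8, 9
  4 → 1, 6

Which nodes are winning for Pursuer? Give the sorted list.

A0 = {7}
A1: add {1, 9} — 1 (Pursuer) has 1→7; 9 (Pursuer) has 9→7.
A2: add {4} — 4 (Pursuer) has 4→1.
A3 = A2; e.g. 0 (Evader) can still go to 3. Fixed point.
Pursuer's winning region = {1, 4, 7, 9}.

1, 4, 7, 9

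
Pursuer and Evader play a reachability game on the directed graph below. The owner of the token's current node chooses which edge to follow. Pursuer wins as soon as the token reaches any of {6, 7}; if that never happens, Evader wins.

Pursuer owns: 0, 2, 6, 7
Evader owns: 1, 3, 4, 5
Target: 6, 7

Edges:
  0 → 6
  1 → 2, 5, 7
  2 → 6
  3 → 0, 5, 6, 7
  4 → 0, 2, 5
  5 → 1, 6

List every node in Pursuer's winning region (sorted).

0, 2, 6, 7

A0 = {6, 7}
A1: add {0, 2} — 0 (Pursuer) has 0→6; 2 (Pursuer) has 2→6.
A2 = A1; e.g. 1 (Evader) can still go to 5. Fixed point.
Pursuer's winning region = {0, 2, 6, 7}.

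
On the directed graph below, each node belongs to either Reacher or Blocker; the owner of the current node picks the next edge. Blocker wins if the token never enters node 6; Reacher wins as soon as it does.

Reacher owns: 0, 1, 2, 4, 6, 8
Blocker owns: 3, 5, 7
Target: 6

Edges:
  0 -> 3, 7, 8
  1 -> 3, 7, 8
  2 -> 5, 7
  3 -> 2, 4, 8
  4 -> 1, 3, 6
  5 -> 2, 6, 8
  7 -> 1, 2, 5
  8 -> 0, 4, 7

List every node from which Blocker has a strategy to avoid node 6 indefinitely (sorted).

A0 = {6}
A1: add {4} — 4 (Reacher) has 4→6.
A2: add {8} — 8 (Reacher) has 8→4.
A3: add {0, 1} — 0 (Reacher) has 0→8; 1 (Reacher) has 1→8.
A4 = A3; e.g. 2 (Reacher) has no edge into A3. Fixed point.
Reacher's attractor = {0, 1, 4, 6, 8}; Blocker avoids the target exactly from the complement.

2, 3, 5, 7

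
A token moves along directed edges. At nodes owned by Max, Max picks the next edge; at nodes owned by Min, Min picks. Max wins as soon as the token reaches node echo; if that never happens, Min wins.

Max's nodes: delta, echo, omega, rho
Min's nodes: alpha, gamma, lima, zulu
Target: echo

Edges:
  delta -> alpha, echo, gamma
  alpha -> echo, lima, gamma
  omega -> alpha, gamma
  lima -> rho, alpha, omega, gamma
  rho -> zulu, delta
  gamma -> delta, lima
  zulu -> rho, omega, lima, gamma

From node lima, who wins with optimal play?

Min

A0 = {echo}
A1: add {delta} — delta (Max) has delta→echo.
A2: add {rho} — rho (Max) has rho→delta.
A3 = A2; e.g. zulu (Min) can still go to omega. Fixed point.
lima never enters the attractor, so Min can avoid the target forever.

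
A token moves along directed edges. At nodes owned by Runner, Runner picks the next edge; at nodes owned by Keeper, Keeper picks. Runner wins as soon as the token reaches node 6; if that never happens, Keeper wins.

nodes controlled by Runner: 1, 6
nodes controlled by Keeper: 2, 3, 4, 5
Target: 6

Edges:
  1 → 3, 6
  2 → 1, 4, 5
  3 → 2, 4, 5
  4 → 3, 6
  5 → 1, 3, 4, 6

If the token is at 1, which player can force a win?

A0 = {6}
A1: add {1} — 1 (Runner) has 1→6.
A2 = A1; e.g. 2 (Keeper) can still go to 4. Fixed point.
1 ∈ A1, so Runner can force the target.

Runner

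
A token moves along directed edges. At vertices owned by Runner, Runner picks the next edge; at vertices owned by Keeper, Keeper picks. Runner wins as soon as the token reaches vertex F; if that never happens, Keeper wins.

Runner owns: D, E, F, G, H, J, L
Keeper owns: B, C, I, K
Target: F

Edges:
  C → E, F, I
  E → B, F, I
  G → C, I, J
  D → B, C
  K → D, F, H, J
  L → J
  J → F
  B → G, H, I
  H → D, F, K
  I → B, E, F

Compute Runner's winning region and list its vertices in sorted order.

E, F, G, H, J, L

A0 = {F}
A1: add {E, H, J} — E (Runner) has E→F; H (Runner) has H→F; J (Runner) has J→F.
A2: add {G, L} — G (Runner) has G→J; L (Runner) has L→J.
A3 = A2; e.g. B (Keeper) can still go to I. Fixed point.
Runner's winning region = {E, F, G, H, J, L}.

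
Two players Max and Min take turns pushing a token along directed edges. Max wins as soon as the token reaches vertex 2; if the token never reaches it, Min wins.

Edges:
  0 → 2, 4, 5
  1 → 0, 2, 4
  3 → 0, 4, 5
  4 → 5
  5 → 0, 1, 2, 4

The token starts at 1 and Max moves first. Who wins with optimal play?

Max

Track states (vertex, player-to-move).
A0 = {(2,Max), (2,Min)}
A1: add {(0,Max), (1,Max), (5,Max)}.
(1,Max) ∈ A1 ⇒ Max forces the target.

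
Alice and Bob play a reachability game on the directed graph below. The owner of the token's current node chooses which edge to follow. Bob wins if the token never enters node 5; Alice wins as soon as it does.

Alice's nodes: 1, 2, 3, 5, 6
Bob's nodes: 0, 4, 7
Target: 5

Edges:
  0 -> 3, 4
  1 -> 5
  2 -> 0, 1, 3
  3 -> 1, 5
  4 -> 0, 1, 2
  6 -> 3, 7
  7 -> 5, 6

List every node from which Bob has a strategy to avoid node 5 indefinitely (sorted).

A0 = {5}
A1: add {1, 3} — 1 (Alice) has 1→5; 3 (Alice) has 3→5.
A2: add {2, 6} — 2 (Alice) has 2→1; 6 (Alice) has 6→3.
A3: add {7} — 7 (Bob): all of {5, 6} already in.
A4 = A3; e.g. 0 (Bob) can still go to 4. Fixed point.
Alice's attractor = {1, 2, 3, 5, 6, 7}; Bob avoids the target exactly from the complement.

0, 4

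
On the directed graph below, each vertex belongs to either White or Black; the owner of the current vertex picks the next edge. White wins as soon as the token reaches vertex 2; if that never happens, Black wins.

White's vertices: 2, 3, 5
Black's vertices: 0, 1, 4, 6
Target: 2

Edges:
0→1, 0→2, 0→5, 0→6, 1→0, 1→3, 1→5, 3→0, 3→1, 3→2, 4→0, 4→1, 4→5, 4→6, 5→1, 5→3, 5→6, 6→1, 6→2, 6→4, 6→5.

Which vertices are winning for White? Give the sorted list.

A0 = {2}
A1: add {3} — 3 (White) has 3→2.
A2: add {5} — 5 (White) has 5→3.
A3 = A2; e.g. 0 (Black) can still go to 1. Fixed point.
White's winning region = {2, 3, 5}.

2, 3, 5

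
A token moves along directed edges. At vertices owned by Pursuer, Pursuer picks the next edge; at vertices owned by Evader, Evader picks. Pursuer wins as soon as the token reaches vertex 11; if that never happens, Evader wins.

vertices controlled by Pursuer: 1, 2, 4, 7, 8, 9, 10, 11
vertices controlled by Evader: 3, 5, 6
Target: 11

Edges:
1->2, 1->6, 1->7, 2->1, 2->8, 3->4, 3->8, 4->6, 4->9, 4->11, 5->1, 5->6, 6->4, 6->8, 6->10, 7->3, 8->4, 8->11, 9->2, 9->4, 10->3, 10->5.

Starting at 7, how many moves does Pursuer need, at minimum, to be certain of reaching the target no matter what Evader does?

A0 = {11}
A1: add {4, 8} — 4 (Pursuer) has 4→11; 8 (Pursuer) has 8→11.
A2: add {2, 3, 9} — 2 (Pursuer) has 2→8; 3 (Evader): all of {4, 8} already in; 9 (Pursuer) has 9→4.
A3: add {1, 7, 10} — 1 (Pursuer) has 1→2; 7 (Pursuer) has 7→3; 10 (Pursuer) has 10→3.
7 enters the attractor at level 3, so Pursuer can force the target in 3 moves from there.

3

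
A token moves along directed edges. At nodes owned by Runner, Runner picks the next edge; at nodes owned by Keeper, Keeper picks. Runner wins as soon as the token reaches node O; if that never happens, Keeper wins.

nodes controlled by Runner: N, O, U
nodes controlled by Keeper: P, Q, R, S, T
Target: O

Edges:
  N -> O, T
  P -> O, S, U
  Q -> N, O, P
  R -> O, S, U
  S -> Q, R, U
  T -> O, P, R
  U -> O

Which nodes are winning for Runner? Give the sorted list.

N, O, U

A0 = {O}
A1: add {N, U} — N (Runner) has N→O; U (Runner) has U→O.
A2 = A1; e.g. P (Keeper) can still go to S. Fixed point.
Runner's winning region = {N, O, U}.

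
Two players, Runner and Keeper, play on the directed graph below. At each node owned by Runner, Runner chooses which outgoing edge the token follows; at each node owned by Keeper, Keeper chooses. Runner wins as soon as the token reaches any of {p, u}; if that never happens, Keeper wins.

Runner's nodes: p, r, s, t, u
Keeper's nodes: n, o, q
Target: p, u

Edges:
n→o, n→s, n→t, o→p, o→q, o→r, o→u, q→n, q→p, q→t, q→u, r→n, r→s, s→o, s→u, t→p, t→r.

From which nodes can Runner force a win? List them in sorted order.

p, r, s, t, u

A0 = {p, u}
A1: add {s, t} — s (Runner) has s→u; t (Runner) has t→p.
A2: add {r} — r (Runner) has r→s.
A3 = A2; e.g. n (Keeper) can still go to o. Fixed point.
Runner's winning region = {p, r, s, t, u}.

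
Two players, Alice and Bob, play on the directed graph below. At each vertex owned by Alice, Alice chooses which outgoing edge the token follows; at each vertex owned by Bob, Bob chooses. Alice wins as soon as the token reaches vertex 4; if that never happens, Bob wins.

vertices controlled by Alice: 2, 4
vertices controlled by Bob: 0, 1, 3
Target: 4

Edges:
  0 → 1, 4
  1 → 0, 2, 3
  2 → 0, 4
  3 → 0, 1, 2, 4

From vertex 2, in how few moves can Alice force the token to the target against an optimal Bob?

A0 = {4}
A1: add {2} — 2 (Alice) has 2→4.
A2 = A1; e.g. 0 (Bob) can still go to 1. Fixed point.
2 enters the attractor at level 1, so Alice can force the target in 1 move from there.

1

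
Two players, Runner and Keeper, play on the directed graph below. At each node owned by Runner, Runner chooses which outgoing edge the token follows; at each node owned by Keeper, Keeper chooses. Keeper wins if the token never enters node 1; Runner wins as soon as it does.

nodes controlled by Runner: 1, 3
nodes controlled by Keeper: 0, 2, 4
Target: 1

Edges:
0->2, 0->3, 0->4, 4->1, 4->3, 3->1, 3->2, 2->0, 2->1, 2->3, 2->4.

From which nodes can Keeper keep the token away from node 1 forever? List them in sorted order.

A0 = {1}
A1: add {3} — 3 (Runner) has 3→1.
A2: add {4} — 4 (Keeper): all of {1, 3} already in.
A3 = A2; e.g. 0 (Keeper) can still go to 2. Fixed point.
Runner's attractor = {1, 3, 4}; Keeper avoids the target exactly from the complement.

0, 2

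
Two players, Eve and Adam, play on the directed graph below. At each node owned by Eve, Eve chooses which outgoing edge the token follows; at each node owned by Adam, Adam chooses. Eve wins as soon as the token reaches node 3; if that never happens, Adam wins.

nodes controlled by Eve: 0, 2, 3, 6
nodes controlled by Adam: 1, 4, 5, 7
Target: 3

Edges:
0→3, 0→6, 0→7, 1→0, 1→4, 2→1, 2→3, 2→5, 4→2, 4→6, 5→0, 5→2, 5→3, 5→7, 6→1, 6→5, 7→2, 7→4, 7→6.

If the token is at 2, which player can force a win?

A0 = {3}
A1: add {0, 2} — 0 (Eve) has 0→3; 2 (Eve) has 2→3.
A2 = A1; e.g. 1 (Adam) can still go to 4. Fixed point.
2 ∈ A1, so Eve can force the target.

Eve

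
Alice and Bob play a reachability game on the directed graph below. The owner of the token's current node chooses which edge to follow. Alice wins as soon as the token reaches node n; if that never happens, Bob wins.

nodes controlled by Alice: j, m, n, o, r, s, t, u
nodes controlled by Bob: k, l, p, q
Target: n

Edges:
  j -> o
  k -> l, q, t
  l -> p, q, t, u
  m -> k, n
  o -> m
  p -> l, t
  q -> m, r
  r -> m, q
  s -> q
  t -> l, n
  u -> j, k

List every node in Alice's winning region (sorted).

A0 = {n}
A1: add {m, t} — m (Alice) has m→n; t (Alice) has t→n.
A2: add {o, r} — o (Alice) has o→m; r (Alice) has r→m.
A3: add {j, q} — j (Alice) has j→o; q (Bob): all of {m, r} already in.
A4: add {s, u} — s (Alice) has s→q; u (Alice) has u→j.
A5 = A4; e.g. k (Bob) can still go to l. Fixed point.
Alice's winning region = {j, m, n, o, q, r, s, t, u}.

j, m, n, o, q, r, s, t, u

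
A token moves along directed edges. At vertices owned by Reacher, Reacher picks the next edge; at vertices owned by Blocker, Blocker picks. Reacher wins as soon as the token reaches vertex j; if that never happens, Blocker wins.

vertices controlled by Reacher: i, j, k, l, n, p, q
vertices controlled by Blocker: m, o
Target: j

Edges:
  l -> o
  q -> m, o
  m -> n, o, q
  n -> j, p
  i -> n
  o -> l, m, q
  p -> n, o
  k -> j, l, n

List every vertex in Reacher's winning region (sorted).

i, j, k, n, p

A0 = {j}
A1: add {k, n} — k (Reacher) has k→j; n (Reacher) has n→j.
A2: add {i, p} — i (Reacher) has i→n; p (Reacher) has p→n.
A3 = A2; e.g. l (Reacher) has no edge into A2. Fixed point.
Reacher's winning region = {i, j, k, n, p}.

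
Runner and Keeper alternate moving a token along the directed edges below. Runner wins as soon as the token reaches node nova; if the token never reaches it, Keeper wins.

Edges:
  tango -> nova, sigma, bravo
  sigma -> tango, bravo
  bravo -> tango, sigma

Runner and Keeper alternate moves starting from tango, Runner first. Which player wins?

Runner

Track states (vertex, player-to-move).
A0 = {(nova,Runner), (nova,Keeper)}
A1: add {(tango,Runner)}.
(tango,Runner) ∈ A1 ⇒ Runner forces the target.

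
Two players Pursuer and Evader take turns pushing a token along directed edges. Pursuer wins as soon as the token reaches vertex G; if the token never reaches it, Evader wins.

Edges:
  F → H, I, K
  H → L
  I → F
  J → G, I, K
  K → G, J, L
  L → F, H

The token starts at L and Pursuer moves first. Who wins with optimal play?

Track states (vertex, player-to-move).
A0 = {(G,Pursuer), (G,Evader)}
A1: add {(J,Pursuer), (K,Pursuer)}.
A2 = A1; e.g. (F,Pursuer) stays out. (L,Pursuer) never enters ⇒ Evader avoids the target.

Evader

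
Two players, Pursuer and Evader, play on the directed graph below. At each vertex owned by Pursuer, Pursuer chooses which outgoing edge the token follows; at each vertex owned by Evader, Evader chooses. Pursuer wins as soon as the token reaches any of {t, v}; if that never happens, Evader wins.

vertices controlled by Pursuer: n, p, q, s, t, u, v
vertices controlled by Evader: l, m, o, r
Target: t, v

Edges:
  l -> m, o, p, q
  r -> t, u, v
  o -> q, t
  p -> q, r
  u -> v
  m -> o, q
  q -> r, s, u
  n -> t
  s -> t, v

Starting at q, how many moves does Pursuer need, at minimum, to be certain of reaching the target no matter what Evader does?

A0 = {t, v}
A1: add {n, s, u} — n (Pursuer) has n→t; s (Pursuer) has s→t; u (Pursuer) has u→v.
A2: add {q, r} — q (Pursuer) has q→s; r (Evader): all of {t, u, v} already in.
q enters the attractor at level 2, so Pursuer can force the target in 2 moves from there.

2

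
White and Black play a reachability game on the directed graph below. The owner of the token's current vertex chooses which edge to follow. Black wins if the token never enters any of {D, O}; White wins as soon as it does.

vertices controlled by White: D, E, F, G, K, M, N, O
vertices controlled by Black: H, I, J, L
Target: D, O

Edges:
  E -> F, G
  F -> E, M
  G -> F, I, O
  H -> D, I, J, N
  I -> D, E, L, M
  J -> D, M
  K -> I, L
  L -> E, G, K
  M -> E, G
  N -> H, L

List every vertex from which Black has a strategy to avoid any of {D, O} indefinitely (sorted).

A0 = {D, O}
A1: add {G} — G (White) has G→O.
A2: add {E, M} — E (White) has E→G; M (White) has M→G.
A3: add {F, J} — F (White) has F→E; J (Black): all of {D, M} already in.
A4 = A3; e.g. H (Black) can still go to I. Fixed point.
White's attractor = {D, E, F, G, J, M, O}; Black avoids the target exactly from the complement.

H, I, K, L, N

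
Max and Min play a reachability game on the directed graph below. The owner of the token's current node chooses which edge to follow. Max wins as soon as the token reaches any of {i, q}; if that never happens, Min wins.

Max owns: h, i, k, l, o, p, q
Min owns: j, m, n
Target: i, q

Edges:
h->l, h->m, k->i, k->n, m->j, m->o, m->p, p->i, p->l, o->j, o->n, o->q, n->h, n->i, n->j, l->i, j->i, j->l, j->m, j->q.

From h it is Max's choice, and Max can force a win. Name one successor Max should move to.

A0 = {i, q}
A1: add {k, l, o, p} — k (Max) has k→i; l (Max) has l→i; o (Max) has o→q; p (Max) has p→i.
A2: add {h} — h (Max) has h→l.
A3 = A2; e.g. j (Min) can still go to m. Fixed point.
From h, successor l is in the attractor (rank 1); the other successor m is not.

l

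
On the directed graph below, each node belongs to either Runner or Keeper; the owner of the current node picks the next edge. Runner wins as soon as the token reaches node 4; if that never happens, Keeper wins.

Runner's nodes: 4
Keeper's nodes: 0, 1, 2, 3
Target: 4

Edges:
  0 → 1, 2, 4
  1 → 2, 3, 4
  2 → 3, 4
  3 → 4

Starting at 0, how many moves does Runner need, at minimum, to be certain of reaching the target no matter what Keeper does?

A0 = {4}
A1: add {3} — 3 (Keeper): all of {4} already in.
A2: add {2} — 2 (Keeper): all of {3, 4} already in.
A3: add {1} — 1 (Keeper): all of {2, 3, 4} already in.
A4: add {0} — 0 (Keeper): all of {1, 2, 4} already in.
A4 = all vertices. Fixed point.
0 enters the attractor at level 4, so Runner can force the target in 4 moves from there.

4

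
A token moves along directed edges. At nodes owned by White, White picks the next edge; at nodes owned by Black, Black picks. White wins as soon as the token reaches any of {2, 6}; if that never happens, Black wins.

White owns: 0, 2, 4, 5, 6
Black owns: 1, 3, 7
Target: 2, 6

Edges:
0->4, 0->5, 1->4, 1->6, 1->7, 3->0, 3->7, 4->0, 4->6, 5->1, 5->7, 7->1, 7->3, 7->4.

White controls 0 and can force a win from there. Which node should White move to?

4

A0 = {2, 6}
A1: add {4} — 4 (White) has 4→6.
A2: add {0} — 0 (White) has 0→4.
A3 = A2; e.g. 1 (Black) can still go to 7. Fixed point.
From 0, successor 4 is in the attractor (rank 1); the other successor 5 is not.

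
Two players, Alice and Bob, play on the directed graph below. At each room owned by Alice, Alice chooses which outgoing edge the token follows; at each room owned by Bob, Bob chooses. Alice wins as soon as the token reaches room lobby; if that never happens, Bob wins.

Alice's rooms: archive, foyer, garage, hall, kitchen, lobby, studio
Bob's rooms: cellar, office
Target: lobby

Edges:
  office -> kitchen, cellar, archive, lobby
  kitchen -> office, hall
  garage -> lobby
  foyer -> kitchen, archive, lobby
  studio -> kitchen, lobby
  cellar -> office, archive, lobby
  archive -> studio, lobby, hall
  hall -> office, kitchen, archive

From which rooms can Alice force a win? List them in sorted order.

archive, foyer, garage, hall, kitchen, lobby, studio

A0 = {lobby}
A1: add {archive, foyer, garage, studio} — garage (Alice) has garage→lobby; foyer (Alice) has foyer→lobby; studio (Alice) has studio→lobby; archive (Alice) has archive→lobby.
A2: add {hall} — hall (Alice) has hall→archive.
A3: add {kitchen} — kitchen (Alice) has kitchen→hall.
A4 = A3; e.g. office (Bob) can still go to cellar. Fixed point.
Alice's winning region = {archive, foyer, garage, hall, kitchen, lobby, studio}.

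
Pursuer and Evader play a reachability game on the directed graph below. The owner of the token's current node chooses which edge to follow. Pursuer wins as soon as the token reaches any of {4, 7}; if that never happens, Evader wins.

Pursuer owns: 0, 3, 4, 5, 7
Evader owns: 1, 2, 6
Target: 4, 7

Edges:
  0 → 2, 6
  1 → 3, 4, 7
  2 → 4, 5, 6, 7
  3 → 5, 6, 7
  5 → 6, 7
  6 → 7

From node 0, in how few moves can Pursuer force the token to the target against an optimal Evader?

2

A0 = {4, 7}
A1: add {3, 5, 6} — 3 (Pursuer) has 3→7; 5 (Pursuer) has 5→7; 6 (Evader): all of {7} already in.
A2: add {0, 1, 2} — 0 (Pursuer) has 0→6; 1 (Evader): all of {3, 4, 7} already in; 2 (Evader): all of {4, 5, 6, 7} already in.
A2 = all vertices. Fixed point.
0 enters the attractor at level 2, so Pursuer can force the target in 2 moves from there.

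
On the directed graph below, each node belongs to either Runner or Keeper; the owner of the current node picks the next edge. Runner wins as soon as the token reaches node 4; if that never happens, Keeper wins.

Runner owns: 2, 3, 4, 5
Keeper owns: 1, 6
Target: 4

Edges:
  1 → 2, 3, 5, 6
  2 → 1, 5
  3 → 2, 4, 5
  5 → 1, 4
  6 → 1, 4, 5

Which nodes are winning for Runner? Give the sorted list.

2, 3, 4, 5

A0 = {4}
A1: add {3, 5} — 3 (Runner) has 3→4; 5 (Runner) has 5→4.
A2: add {2} — 2 (Runner) has 2→5.
A3 = A2; e.g. 1 (Keeper) can still go to 6. Fixed point.
Runner's winning region = {2, 3, 4, 5}.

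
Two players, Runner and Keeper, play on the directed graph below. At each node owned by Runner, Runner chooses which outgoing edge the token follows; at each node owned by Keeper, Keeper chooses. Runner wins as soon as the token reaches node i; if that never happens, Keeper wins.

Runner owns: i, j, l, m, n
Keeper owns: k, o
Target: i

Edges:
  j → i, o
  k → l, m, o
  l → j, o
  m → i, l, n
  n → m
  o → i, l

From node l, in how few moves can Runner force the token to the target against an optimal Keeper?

2

A0 = {i}
A1: add {j, m} — j (Runner) has j→i; m (Runner) has m→i.
A2: add {l, n} — l (Runner) has l→j; n (Runner) has n→m.
l enters the attractor at level 2, so Runner can force the target in 2 moves from there.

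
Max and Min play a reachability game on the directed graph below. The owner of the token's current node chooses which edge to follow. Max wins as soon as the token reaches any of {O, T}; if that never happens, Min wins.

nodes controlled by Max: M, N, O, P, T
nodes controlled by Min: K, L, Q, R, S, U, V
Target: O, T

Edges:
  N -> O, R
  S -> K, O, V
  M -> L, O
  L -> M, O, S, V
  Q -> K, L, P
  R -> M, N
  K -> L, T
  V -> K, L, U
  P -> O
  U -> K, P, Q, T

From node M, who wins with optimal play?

A0 = {O, T}
A1: add {M, N, P} — M (Max) has M→O; N (Max) has N→O; P (Max) has P→O.
M ∈ A1, so Max can force the target.

Max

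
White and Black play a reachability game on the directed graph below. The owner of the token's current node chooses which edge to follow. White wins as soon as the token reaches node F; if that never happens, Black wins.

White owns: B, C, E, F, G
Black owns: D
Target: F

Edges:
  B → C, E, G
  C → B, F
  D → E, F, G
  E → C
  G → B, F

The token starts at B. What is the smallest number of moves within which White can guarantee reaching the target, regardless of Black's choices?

2

A0 = {F}
A1: add {C, G} — C (White) has C→F; G (White) has G→F.
A2: add {B, E} — B (White) has B→C; E (White) has E→C.
B enters the attractor at level 2, so White can force the target in 2 moves from there.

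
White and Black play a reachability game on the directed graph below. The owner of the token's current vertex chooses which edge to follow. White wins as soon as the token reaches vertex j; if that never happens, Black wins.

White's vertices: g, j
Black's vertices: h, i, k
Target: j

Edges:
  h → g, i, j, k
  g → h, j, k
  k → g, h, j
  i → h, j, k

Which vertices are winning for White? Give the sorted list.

g, j

A0 = {j}
A1: add {g} — g (White) has g→j.
A2 = A1; e.g. h (Black) can still go to i. Fixed point.
White's winning region = {g, j}.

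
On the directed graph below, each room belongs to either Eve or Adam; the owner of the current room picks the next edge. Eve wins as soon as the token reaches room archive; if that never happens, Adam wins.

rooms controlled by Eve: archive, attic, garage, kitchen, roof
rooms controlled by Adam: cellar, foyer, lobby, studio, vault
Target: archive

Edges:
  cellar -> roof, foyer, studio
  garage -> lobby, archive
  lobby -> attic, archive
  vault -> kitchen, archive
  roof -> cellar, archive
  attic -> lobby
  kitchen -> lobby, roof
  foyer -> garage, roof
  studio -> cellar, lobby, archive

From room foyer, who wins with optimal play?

A0 = {archive}
A1: add {garage, roof} — garage (Eve) has garage→archive; roof (Eve) has roof→archive.
A2: add {foyer, kitchen} — kitchen (Eve) has kitchen→roof; foyer (Adam): all of {garage, roof} already in.
foyer ∈ A2, so Eve can force the target.

Eve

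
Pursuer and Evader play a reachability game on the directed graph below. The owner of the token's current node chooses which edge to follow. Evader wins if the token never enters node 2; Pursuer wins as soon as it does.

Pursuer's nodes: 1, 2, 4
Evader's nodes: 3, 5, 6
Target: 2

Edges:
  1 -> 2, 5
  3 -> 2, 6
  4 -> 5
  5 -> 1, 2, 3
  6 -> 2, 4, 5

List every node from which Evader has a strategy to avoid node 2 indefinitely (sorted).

3, 4, 5, 6

A0 = {2}
A1: add {1} — 1 (Pursuer) has 1→2.
A2 = A1; e.g. 3 (Evader) can still go to 6. Fixed point.
Pursuer's attractor = {1, 2}; Evader avoids the target exactly from the complement.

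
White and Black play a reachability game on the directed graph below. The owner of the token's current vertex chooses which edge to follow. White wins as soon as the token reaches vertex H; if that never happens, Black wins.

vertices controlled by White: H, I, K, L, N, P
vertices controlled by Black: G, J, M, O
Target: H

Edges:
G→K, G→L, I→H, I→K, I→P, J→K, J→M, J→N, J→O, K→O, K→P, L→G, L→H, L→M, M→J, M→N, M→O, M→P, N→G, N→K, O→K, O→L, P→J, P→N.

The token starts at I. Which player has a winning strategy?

White

A0 = {H}
A1: add {I, L} — I (White) has I→H; L (White) has L→H.
A2 = A1; e.g. G (Black) can still go to K. Fixed point.
I ∈ A1, so White can force the target.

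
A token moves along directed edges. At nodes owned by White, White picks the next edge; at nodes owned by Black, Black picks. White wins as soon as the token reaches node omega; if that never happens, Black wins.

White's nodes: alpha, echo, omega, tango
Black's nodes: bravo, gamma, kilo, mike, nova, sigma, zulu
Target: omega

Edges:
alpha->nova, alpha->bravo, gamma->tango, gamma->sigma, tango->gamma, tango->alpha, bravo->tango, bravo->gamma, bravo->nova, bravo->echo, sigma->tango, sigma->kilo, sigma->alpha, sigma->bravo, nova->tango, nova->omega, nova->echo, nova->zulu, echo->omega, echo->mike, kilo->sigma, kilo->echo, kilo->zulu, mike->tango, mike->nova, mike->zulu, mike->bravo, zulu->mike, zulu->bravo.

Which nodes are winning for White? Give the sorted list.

echo, omega

A0 = {omega}
A1: add {echo} — echo (White) has echo→omega.
A2 = A1; e.g. tango (White) has no edge into A1. Fixed point.
White's winning region = {echo, omega}.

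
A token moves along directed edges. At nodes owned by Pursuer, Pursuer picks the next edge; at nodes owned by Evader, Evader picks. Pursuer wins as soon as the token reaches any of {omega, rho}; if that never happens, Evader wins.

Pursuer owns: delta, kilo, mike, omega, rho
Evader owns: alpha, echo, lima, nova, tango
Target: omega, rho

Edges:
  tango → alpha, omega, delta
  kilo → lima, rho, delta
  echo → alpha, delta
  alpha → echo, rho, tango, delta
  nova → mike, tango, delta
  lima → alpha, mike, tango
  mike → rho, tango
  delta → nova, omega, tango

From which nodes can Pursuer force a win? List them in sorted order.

A0 = {omega, rho}
A1: add {delta, kilo, mike} — mike (Pursuer) has mike→rho; kilo (Pursuer) has kilo→rho; delta (Pursuer) has delta→omega.
A2 = A1; e.g. echo (Evader) can still go to alpha. Fixed point.
Pursuer's winning region = {delta, kilo, mike, omega, rho}.

delta, kilo, mike, omega, rho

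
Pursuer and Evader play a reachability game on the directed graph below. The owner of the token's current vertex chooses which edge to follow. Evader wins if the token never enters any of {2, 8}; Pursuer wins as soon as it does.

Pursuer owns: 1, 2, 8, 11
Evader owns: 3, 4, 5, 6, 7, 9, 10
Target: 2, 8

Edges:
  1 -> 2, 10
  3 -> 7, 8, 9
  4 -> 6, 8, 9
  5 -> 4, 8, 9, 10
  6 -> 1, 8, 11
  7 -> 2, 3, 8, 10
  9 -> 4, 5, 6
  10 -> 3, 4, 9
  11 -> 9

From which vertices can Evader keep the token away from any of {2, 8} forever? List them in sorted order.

A0 = {2, 8}
A1: add {1} — 1 (Pursuer) has 1→2.
A2 = A1; e.g. 3 (Evader) can still go to 7. Fixed point.
Pursuer's attractor = {1, 2, 8}; Evader avoids the target exactly from the complement.

3, 4, 5, 6, 7, 9, 10, 11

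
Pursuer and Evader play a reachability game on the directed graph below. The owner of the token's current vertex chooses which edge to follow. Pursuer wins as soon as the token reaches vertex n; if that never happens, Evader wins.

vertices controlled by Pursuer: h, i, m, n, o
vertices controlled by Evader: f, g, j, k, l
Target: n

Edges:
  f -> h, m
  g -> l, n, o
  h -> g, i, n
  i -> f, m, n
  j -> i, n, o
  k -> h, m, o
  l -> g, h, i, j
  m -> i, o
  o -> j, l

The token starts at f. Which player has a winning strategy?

A0 = {n}
A1: add {h, i} — h (Pursuer) has h→n; i (Pursuer) has i→n.
A2: add {m} — m (Pursuer) has m→i.
A3: add {f} — f (Evader): all of {h, m} already in.
A4 = A3; e.g. g (Evader) can still go to l. Fixed point.
f ∈ A3, so Pursuer can force the target.

Pursuer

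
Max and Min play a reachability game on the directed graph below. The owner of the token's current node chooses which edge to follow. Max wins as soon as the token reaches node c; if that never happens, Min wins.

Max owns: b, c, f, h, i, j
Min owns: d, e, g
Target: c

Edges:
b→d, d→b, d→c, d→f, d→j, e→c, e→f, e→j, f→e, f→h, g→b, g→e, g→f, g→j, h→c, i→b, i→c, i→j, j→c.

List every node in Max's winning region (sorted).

A0 = {c}
A1: add {h, i, j} — h (Max) has h→c; i (Max) has i→c; j (Max) has j→c.
A2: add {f} — f (Max) has f→h.
A3: add {e} — e (Min): all of {c, f, j} already in.
A4 = A3; e.g. b (Max) has no edge into A3. Fixed point.
Max's winning region = {c, e, f, h, i, j}.

c, e, f, h, i, j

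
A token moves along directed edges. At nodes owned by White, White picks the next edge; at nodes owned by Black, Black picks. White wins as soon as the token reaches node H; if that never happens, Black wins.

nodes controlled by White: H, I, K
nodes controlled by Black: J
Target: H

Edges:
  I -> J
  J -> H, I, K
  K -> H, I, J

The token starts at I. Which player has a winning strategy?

Black

A0 = {H}
A1: add {K} — K (White) has K→H.
A2 = A1; e.g. I (White) has no edge into A1. Fixed point.
I never enters the attractor, so Black can avoid the target forever.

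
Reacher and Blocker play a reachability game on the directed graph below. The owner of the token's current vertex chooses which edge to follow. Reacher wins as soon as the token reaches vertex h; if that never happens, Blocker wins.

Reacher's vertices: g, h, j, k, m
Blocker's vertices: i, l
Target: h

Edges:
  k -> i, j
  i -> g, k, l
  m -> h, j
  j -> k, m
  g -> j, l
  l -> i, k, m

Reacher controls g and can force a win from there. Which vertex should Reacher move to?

A0 = {h}
A1: add {m} — m (Reacher) has m→h.
A2: add {j} — j (Reacher) has j→m.
A3: add {g, k} — g (Reacher) has g→j; k (Reacher) has k→j.
A4 = A3; e.g. i (Blocker) can still go to l. Fixed point.
From g, successor j is in the attractor (rank 2); the other successor l is not.

j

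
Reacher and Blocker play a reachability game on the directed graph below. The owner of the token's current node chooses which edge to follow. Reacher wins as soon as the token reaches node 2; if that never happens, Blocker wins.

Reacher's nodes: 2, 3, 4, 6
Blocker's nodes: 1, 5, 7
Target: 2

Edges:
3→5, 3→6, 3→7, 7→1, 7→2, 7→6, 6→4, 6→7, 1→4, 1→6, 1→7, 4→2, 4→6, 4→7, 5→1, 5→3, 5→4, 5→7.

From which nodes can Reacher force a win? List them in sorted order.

2, 3, 4, 6

A0 = {2}
A1: add {4} — 4 (Reacher) has 4→2.
A2: add {6} — 6 (Reacher) has 6→4.
A3: add {3} — 3 (Reacher) has 3→6.
A4 = A3; e.g. 1 (Blocker) can still go to 7. Fixed point.
Reacher's winning region = {2, 3, 4, 6}.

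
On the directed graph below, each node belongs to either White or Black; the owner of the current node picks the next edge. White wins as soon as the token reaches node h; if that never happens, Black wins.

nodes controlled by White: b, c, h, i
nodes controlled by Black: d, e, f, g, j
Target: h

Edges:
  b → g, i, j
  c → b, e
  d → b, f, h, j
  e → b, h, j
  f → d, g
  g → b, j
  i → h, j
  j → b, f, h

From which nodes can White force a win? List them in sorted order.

b, c, h, i

A0 = {h}
A1: add {i} — i (White) has i→h.
A2: add {b} — b (White) has b→i.
A3: add {c} — c (White) has c→b.
A4 = A3; e.g. d (Black) can still go to f. Fixed point.
White's winning region = {b, c, h, i}.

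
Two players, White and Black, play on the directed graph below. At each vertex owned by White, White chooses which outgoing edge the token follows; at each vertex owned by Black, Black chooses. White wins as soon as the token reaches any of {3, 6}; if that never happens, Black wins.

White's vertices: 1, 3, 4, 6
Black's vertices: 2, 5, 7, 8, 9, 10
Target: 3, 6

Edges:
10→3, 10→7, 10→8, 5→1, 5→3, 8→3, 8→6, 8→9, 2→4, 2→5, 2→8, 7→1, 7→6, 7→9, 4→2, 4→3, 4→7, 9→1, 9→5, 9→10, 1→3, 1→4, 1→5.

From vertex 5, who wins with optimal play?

A0 = {3, 6}
A1: add {1, 4} — 1 (White) has 1→3; 4 (White) has 4→3.
A2: add {5} — 5 (Black): all of {1, 3} already in.
A3 = A2; e.g. 2 (Black) can still go to 8. Fixed point.
5 ∈ A2, so White can force the target.

White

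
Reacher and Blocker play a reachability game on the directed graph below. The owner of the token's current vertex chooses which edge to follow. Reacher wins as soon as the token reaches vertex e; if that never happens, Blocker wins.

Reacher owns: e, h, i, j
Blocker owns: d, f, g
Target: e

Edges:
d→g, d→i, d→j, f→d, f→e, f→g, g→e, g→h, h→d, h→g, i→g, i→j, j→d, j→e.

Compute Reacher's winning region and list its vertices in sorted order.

e, i, j

A0 = {e}
A1: add {j} — j (Reacher) has j→e.
A2: add {i} — i (Reacher) has i→j.
A3 = A2; e.g. d (Blocker) can still go to g. Fixed point.
Reacher's winning region = {e, i, j}.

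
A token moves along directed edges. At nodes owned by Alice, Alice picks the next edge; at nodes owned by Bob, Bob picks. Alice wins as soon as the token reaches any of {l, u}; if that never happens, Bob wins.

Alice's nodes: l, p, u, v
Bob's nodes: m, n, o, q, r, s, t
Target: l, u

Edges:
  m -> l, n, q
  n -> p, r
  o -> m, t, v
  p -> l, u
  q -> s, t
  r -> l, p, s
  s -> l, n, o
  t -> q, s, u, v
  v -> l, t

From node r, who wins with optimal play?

Bob

A0 = {l, u}
A1: add {p, v} — p (Alice) has p→l; v (Alice) has v→l.
A2 = A1; e.g. m (Bob) can still go to n. Fixed point.
r never enters the attractor, so Bob can avoid the target forever.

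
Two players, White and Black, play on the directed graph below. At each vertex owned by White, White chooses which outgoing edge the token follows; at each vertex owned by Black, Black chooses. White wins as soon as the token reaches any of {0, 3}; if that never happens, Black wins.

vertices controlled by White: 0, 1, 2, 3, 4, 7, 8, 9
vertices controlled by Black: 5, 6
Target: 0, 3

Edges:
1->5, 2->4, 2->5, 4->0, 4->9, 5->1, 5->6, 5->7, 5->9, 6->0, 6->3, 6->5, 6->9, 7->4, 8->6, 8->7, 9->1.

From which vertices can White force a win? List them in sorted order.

0, 2, 3, 4, 7, 8

A0 = {0, 3}
A1: add {4} — 4 (White) has 4→0.
A2: add {2, 7} — 2 (White) has 2→4; 7 (White) has 7→4.
A3: add {8} — 8 (White) has 8→7.
A4 = A3; e.g. 1 (White) has no edge into A3. Fixed point.
White's winning region = {0, 2, 3, 4, 7, 8}.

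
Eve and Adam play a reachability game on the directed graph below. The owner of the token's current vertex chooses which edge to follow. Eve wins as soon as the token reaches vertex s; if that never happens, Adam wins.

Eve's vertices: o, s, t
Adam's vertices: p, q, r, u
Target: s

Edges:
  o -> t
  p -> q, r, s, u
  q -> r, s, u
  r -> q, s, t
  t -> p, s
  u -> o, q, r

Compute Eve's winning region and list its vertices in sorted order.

A0 = {s}
A1: add {t} — t (Eve) has t→s.
A2: add {o} — o (Eve) has o→t.
A3 = A2; e.g. p (Adam) can still go to q. Fixed point.
Eve's winning region = {o, s, t}.

o, s, t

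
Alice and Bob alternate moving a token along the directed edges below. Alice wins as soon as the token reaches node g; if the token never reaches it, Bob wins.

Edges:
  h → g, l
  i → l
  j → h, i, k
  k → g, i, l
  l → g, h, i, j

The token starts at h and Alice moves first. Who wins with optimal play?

Alice

Track states (vertex, player-to-move).
A0 = {(g,Alice), (g,Bob)}
A1: add {(h,Alice), (k,Alice), (l,Alice)}.
(h,Alice) ∈ A1 ⇒ Alice forces the target.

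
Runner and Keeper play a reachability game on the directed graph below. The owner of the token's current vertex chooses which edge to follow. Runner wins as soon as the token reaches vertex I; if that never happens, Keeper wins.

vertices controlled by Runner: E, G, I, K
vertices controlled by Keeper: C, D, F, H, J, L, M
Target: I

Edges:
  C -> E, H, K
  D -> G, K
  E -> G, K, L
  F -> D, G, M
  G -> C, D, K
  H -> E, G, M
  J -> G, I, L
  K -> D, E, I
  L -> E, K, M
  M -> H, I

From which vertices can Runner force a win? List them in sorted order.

A0 = {I}
A1: add {K} — K (Runner) has K→I.
A2: add {E, G} — E (Runner) has E→K; G (Runner) has G→K.
A3: add {D} — D (Keeper): all of {G, K} already in.
A4 = A3; e.g. C (Keeper) can still go to H. Fixed point.
Runner's winning region = {D, E, G, I, K}.

D, E, G, I, K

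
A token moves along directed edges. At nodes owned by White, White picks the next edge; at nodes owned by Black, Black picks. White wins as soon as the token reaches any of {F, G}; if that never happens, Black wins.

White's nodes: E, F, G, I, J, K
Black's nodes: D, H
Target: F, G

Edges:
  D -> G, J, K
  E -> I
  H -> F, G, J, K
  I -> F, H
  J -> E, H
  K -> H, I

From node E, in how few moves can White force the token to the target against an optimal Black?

A0 = {F, G}
A1: add {I} — I (White) has I→F.
A2: add {E, K} — E (White) has E→I; K (White) has K→I.
E enters the attractor at level 2, so White can force the target in 2 moves from there.

2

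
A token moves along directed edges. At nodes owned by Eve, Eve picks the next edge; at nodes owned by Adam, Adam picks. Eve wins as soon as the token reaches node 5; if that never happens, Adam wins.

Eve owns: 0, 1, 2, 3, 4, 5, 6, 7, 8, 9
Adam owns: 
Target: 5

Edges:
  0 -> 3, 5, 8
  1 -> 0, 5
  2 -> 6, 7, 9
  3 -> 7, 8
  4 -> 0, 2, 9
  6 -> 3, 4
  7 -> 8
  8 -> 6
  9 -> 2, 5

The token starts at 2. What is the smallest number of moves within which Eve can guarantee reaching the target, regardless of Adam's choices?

2

A0 = {5}
A1: add {0, 1, 9} — 0 (Eve) has 0→5; 1 (Eve) has 1→5; 9 (Eve) has 9→5.
A2: add {2, 4} — 2 (Eve) has 2→9; 4 (Eve) has 4→0.
2 enters the attractor at level 2, so Eve can force the target in 2 moves from there.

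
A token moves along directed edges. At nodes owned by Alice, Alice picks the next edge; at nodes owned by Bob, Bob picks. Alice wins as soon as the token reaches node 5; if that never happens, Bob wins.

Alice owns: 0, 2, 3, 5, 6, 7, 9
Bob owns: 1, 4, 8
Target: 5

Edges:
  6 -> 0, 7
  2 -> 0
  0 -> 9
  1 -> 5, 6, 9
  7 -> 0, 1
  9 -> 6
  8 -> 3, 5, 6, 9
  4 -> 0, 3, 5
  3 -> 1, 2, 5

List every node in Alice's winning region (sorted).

3, 5

A0 = {5}
A1: add {3} — 3 (Alice) has 3→5.
A2 = A1; e.g. 0 (Alice) has no edge into A1. Fixed point.
Alice's winning region = {3, 5}.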